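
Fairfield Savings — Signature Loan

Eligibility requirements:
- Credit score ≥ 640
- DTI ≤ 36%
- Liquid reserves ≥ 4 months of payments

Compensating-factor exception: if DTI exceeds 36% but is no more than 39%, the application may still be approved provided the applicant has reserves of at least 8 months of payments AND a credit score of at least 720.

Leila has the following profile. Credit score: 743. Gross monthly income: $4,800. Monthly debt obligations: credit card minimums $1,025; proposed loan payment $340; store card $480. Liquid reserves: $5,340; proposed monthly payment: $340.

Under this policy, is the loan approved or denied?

Approved

Credit score 743 ≥ 640 (meets base)
Total debts = (1,025 + 340 + 480) = 1,845. DTI = 1,845/4,800 = 38.4% > 36% — standard DTI limit exceeded.
Liquid reserves cover 5,340/340 = 15.7 months — ≥ 4 required
DTI 38.4% is within the 36%–39% exception band; checking compensating factors.
Override check — reserves: 15.7 mo (ok); score: 743 (ok).
Both override conditions satisfied; DTI exception granted.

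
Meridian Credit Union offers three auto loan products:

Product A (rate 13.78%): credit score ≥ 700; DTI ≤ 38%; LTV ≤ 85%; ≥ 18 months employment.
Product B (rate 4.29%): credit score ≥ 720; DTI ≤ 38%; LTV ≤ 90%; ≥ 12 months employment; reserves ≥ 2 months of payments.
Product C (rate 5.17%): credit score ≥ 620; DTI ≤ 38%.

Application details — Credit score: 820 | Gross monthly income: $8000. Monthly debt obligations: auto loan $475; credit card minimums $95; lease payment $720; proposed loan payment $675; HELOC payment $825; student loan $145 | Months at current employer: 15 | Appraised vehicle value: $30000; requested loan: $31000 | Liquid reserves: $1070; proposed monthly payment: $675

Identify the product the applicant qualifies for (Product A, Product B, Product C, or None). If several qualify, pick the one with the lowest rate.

Product C

Total debts = (475 + 95 + 720 + 675 + 825 + 145) = 2,935; DTI = 2,935/8,000 = 36.7%.
LTV = 31,000/30,000 = 103.3%.
Reserves = 1,070/675 = 1.6 months.
Product A: score 820 ≥ 700; DTI 36.7% ≤ 38%; LTV 103.3% > 85%; employment 15 < 18 mo → does not qualify.
Product B: score 820 ≥ 720; DTI 36.7% ≤ 38%; LTV 103.3% > 90%; employment 15 ≥ 12 mo; reserves 1.6 < 2 mo → does not qualify.
Product C: score 820 ≥ 620; DTI 36.7% ≤ 38% → qualifies.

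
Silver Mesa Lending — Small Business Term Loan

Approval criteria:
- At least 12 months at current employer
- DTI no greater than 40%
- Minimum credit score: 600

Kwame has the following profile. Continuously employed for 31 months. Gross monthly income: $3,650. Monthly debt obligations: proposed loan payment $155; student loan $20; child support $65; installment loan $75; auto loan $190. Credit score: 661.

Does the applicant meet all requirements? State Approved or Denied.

Approved

Employment 31 ≥ 12 months
Total monthly debts = (155 + 20 + 65 + 75 + 190) = 505. DTI = 505/3,650 = 13.8% ≤ 40%
Credit score 661 ≥ 600 (meets)
All criteria satisfied.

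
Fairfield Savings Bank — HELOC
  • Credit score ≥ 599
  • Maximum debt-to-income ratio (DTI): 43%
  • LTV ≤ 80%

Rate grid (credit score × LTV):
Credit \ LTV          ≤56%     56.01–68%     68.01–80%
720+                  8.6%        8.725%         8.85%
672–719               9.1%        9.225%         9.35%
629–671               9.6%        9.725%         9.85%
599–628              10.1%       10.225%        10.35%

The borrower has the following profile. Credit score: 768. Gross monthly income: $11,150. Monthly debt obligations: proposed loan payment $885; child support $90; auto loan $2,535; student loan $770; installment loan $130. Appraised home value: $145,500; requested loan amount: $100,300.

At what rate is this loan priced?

8.85%

Credit score 768 ≥ 599; Total monthly debts = (885 + 90 + 2,535 + 770 + 130) = 4,410. DTI: 4,410 ÷ 11,150 = 39.6%, within the 43% cap
LTV = 100,300/145,500 = 68.9% ≤ 80%
Credit 768 → row 720+; LTV 68.9% → column 68.01–80%. Grid cell → 8.85%.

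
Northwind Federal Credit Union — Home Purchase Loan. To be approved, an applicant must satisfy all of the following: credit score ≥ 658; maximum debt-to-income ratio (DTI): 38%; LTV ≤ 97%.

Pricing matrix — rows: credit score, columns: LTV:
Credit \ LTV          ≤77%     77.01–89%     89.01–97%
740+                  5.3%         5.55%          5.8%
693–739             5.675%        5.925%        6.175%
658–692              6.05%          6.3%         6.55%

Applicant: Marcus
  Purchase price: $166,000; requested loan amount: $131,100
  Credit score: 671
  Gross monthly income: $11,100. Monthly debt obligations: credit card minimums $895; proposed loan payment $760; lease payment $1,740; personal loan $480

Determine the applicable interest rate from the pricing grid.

6.3%

Credit score 671 ≥ 658; Total monthly debts = (895 + 760 + 1,740 + 480) = 3,875. DTI: 3,875 ÷ 11,100 = 34.9%, within the 38% cap
Loan-to-value = 131,100/166,000 = 79% — pass (97% max)
Row: 671 falls in 658–692. Column: 79% falls in 77.01–89%. Rate = 6.3%.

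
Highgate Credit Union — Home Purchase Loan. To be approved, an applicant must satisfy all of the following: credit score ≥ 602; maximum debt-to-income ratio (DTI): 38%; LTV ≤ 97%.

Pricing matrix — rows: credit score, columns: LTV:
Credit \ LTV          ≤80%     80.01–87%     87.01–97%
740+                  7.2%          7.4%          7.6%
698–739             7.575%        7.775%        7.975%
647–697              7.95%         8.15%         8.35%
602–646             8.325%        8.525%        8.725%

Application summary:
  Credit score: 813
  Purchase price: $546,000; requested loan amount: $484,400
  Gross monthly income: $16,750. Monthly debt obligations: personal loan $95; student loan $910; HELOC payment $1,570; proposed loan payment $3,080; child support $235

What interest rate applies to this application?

Credit score 813 ≥ 602; Total monthly debts = (95 + 910 + 1,570 + 3,080 + 235) = 5,890. DTI: 5,890 ÷ 16,750 = 35.2%, within the 38% cap
Loan-to-value = 484,400/546,000 = 88.7% — pass (97% max)
Credit 813 → row 740+; LTV 88.7% → column 87.01–97%. Grid cell → 7.6%.

7.6%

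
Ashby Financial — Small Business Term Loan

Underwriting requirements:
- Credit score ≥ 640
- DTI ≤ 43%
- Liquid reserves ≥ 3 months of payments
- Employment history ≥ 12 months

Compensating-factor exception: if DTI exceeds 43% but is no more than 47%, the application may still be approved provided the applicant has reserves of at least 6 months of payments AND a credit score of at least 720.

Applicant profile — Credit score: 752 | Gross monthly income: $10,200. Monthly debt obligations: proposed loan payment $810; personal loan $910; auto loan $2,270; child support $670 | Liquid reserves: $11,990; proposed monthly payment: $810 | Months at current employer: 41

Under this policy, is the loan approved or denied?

Credit score 752 ≥ 640 (meets base)
Total debts = (810 + 910 + 2,270 + 670) = 4,660. DTI = 4,660/10,200 = 45.7% > 43% — standard DTI limit exceeded.
Reserves = 11,990/810 = 14.8 months ≥ 3
Employment 41 ≥ 12 months
45.7% falls in the override range (43%–47%), so the compensating-factor test applies.
Override check — reserves: 14.8 mo (ok); score: 752 (ok).
Both override conditions satisfied; DTI exception granted.

Approved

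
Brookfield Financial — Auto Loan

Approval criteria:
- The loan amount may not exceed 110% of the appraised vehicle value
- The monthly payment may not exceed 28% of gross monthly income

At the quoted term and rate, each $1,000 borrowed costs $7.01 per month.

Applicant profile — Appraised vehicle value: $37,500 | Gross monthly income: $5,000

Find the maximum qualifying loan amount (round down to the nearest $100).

Payment cap: 28% × $5,000 = $1,400/month.
At $7.01 per $1,000, that supports 1,400/7.01 × 1,000 ≈ $199,714 → $199,700.
LTV cap: 110% × $37,500 = $41,250 → $41,200.
Binding constraint: loan-to-value.

$41,200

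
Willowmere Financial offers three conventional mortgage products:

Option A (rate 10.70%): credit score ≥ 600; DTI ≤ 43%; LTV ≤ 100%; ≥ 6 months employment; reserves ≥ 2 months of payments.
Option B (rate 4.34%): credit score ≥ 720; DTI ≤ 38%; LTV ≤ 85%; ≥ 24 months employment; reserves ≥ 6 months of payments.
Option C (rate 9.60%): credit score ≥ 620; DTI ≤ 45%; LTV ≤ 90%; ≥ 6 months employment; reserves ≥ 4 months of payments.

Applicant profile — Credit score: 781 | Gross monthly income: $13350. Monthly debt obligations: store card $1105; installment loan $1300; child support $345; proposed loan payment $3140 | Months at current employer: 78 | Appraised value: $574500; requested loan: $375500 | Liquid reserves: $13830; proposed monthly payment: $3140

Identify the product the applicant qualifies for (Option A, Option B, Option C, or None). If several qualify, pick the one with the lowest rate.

Total debts = (1,105 + 1,300 + 345 + 3,140) = 5,890; DTI = 5,890/13,350 = 44.1%.
LTV = 375,500/574,500 = 65.4%.
Reserves = 13,830/3,140 = 4.4 months.
Option A: score 781 ≥ 600; DTI 44.1% > 43%; LTV 65.4% ≤ 100%; employment 78 ≥ 6 mo; reserves 4.4 ≥ 2 mo → does not qualify.
Option B: score 781 ≥ 720; DTI 44.1% > 38%; LTV 65.4% ≤ 85%; employment 78 ≥ 24 mo; reserves 4.4 < 6 mo → does not qualify.
Option C: score 781 ≥ 620; DTI 44.1% ≤ 45%; LTV 65.4% ≤ 90%; employment 78 ≥ 6 mo; reserves 4.4 ≥ 4 mo → qualifies.

Option C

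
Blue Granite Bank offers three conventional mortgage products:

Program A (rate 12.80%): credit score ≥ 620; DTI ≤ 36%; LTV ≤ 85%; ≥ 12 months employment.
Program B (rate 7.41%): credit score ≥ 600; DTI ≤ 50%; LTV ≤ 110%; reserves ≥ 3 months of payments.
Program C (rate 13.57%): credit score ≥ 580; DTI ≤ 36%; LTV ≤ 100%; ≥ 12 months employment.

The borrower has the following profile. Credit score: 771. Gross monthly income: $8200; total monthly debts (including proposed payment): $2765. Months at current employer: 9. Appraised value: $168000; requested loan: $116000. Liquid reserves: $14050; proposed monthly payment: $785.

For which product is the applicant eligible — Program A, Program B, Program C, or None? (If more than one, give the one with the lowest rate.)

Program B

DTI = 2,765/8,200 = 33.7%.
LTV = 116,000/168,000 = 69%.
Reserves = 14,050/785 = 17.9 months.
Program A: score 771 ≥ 620; DTI 33.7% ≤ 36%; LTV 69% ≤ 85%; employment 9 < 12 mo → does not qualify.
Program B: score 771 ≥ 600; DTI 33.7% ≤ 50%; LTV 69% ≤ 110%; reserves 17.9 ≥ 3 mo → qualifies.
Program C: score 771 ≥ 580; DTI 33.7% ≤ 36%; LTV 69% ≤ 100%; employment 9 < 12 mo → does not qualify.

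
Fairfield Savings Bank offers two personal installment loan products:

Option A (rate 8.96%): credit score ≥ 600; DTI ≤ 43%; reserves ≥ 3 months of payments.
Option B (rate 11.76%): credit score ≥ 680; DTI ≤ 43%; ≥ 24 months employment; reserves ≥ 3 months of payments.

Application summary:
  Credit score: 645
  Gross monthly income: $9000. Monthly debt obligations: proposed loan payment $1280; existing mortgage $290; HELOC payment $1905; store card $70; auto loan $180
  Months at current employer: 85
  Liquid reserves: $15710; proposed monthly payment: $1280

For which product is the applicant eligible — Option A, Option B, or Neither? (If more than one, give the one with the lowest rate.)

Option A

Total debts = (1,280 + 290 + 1,905 + 70 + 180) = 3,725; DTI = 3,725/9,000 = 41.4%.
Reserves = 15,710/1,280 = 12.3 months.
Option A: score 645 ≥ 600; DTI 41.4% ≤ 43%; reserves 12.3 ≥ 3 mo → qualifies.
Option B: score 645 < 680; DTI 41.4% ≤ 43%; employment 85 ≥ 24 mo; reserves 12.3 ≥ 3 mo → does not qualify.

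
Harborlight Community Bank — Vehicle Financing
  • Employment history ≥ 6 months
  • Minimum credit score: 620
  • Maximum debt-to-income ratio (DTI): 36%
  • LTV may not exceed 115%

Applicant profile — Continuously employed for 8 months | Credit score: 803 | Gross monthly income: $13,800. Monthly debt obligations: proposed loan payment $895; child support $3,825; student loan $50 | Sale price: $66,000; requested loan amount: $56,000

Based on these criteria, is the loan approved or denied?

Approved

Employment 8 ≥ 6 months
Credit score 803 ≥ 620 (meets)
Total monthly debts = (895 + 3,825 + 50) = 4,770. Debt-to-income = 4,770/13,800 = 34.6% — meets 36% limit
LTV = 56,000/66,000 = 84.8% ≤ 115%
All criteria satisfied.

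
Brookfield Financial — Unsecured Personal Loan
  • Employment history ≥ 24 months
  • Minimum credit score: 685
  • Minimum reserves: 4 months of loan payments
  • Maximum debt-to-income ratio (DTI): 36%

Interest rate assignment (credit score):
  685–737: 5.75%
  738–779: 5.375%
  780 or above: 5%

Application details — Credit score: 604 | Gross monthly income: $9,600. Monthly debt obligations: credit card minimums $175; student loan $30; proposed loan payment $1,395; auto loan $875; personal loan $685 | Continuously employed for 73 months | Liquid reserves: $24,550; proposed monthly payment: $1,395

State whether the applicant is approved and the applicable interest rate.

Credit score 604 < 685 (below minimum)
Liquid reserves cover 24,550/1,395 = 17.6 months — ≥ 4 required
Total monthly debts = (175 + 30 + 1,395 + 875 + 685) = 3,160. DTI: 3,160 ÷ 9,600 = 32.9%, within the 36% cap
Employment 73 ≥ 24 months
Not all requirements met → denied.

Denied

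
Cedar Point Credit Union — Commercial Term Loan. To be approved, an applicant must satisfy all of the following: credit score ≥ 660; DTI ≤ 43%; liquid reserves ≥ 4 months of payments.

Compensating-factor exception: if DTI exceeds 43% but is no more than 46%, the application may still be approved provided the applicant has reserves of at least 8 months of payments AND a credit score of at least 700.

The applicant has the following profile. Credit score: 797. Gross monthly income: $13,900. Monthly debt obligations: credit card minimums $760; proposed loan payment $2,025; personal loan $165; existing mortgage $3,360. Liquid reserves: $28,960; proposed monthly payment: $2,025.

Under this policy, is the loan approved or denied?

Approved

Credit score 797 ≥ 660 (meets base)
Total debts = (760 + 2,025 + 165 + 3,360) = 6,310. DTI: 6,310 ÷ 13,900 = 45.4%, over the 43% base limit.
Reserves: 28,960 ÷ 2,025 = 14.3 months (meets 4-month minimum)
45.4% falls in the override range (43%–46%), so the compensating-factor test applies.
Reserves 14.3 ≥ 8 months; credit score 797 ≥ 700.
Both compensating conditions met → exception applies.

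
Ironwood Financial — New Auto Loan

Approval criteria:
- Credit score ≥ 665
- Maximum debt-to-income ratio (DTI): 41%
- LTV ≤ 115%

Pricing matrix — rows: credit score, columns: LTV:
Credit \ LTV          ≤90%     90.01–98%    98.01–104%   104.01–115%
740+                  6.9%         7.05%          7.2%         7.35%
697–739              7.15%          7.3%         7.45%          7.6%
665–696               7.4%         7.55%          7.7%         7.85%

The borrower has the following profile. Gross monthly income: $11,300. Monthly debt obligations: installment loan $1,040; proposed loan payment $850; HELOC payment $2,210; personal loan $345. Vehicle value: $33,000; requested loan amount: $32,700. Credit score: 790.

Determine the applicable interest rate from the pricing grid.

Credit score 790 ≥ 665; Total monthly debts = (1,040 + 850 + 2,210 + 345) = 4,445. DTI = 4,445/11,300 = 39.3% ≤ 41%
LTV: 32,700 ÷ 33,000 = 99.1%, within 115% cap
Score 790 is in the 740+ band; LTV 99.1% is in the 98.01–104% band → 7.2%.

7.2%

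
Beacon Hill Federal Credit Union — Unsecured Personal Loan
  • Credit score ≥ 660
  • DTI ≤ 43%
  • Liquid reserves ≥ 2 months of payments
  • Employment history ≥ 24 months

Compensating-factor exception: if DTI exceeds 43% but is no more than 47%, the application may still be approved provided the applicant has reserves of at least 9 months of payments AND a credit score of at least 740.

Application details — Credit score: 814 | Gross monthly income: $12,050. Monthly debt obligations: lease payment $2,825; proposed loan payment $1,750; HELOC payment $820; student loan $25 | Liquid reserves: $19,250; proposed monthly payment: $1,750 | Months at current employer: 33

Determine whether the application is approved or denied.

Approved

Credit score 814 ≥ 660 (meets base)
Total debts = (2,825 + 1,750 + 820 + 25) = 5,420. DTI: 5,420 ÷ 12,050 = 45%, over the 43% base limit.
Liquid reserves cover 19,250/1,750 = 11.0 months — ≥ 2 required
Employment 33 ≥ 24 months
DTI 45% is within the 43%–47% exception band; checking compensating factors.
Override check — reserves: 11.0 mo (ok); score: 814 (ok).
Both override conditions satisfied; DTI exception granted.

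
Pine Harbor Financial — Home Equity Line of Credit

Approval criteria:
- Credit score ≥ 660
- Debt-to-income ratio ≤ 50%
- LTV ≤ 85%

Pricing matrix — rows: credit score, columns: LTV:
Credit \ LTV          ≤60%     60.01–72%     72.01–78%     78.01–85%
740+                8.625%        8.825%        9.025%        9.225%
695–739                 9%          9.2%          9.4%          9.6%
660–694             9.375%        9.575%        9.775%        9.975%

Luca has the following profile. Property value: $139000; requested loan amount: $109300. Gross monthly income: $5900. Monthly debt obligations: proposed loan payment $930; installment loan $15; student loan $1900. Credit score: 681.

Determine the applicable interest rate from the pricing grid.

9.975%

Credit score 681 ≥ 660; Total monthly debts = (930 + 15 + 1,900) = 2,845. DTI = 2,845/5,900 = 48.2% ≤ 50%
LTV = 109,300/139,000 = 78.6% ≤ 85%
Credit 681 → row 660–694; LTV 78.6% → column 78.01–85%. Grid cell → 9.975%.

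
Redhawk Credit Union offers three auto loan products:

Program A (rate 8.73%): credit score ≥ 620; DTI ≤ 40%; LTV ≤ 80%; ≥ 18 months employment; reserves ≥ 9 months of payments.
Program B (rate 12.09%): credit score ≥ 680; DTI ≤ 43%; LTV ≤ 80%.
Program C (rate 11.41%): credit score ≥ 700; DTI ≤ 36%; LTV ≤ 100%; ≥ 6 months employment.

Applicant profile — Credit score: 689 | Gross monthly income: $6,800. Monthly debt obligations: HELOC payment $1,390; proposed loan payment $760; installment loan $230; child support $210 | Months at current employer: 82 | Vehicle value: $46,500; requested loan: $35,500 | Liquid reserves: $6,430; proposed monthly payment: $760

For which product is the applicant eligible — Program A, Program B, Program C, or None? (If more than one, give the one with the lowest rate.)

Total debts = (1,390 + 760 + 230 + 210) = 2,590; DTI = 2,590/6,800 = 38.1%.
LTV = 35,500/46,500 = 76.3%.
Reserves = 6,430/760 = 8.5 months.
Program A: score 689 ≥ 620; DTI 38.1% ≤ 40%; LTV 76.3% ≤ 80%; employment 82 ≥ 18 mo; reserves 8.5 < 9 mo → does not qualify.
Program B: score 689 ≥ 680; DTI 38.1% ≤ 43%; LTV 76.3% ≤ 80% → qualifies.
Program C: score 689 < 700; DTI 38.1% > 36%; LTV 76.3% ≤ 100%; employment 82 ≥ 6 mo → does not qualify.

Program B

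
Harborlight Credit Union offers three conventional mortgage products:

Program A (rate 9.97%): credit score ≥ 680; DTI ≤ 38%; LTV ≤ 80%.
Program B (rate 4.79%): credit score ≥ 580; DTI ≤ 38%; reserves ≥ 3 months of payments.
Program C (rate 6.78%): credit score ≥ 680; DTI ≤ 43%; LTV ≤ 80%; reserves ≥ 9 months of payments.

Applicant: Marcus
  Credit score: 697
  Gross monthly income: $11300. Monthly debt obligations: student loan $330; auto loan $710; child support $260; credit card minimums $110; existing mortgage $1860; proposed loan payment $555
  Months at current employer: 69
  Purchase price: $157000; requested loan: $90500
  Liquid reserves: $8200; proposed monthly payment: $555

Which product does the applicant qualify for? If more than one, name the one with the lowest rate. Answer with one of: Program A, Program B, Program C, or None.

Total debts = (330 + 710 + 260 + 110 + 1,860 + 555) = 3,825; DTI = 3,825/11,300 = 33.8%.
LTV = 90,500/157,000 = 57.6%.
Reserves = 8,200/555 = 14.8 months.
Program A: score 697 ≥ 680; DTI 33.8% ≤ 38%; LTV 57.6% ≤ 80% → qualifies.
Program B: score 697 ≥ 580; DTI 33.8% ≤ 38%; reserves 14.8 ≥ 3 mo → qualifies.
Program C: score 697 ≥ 680; DTI 33.8% ≤ 43%; LTV 57.6% ≤ 80%; reserves 14.8 ≥ 9 mo → qualifies.
Qualifying: Program A, Program B, Program C. Lowest rate is 4.79% → Program B.

Program B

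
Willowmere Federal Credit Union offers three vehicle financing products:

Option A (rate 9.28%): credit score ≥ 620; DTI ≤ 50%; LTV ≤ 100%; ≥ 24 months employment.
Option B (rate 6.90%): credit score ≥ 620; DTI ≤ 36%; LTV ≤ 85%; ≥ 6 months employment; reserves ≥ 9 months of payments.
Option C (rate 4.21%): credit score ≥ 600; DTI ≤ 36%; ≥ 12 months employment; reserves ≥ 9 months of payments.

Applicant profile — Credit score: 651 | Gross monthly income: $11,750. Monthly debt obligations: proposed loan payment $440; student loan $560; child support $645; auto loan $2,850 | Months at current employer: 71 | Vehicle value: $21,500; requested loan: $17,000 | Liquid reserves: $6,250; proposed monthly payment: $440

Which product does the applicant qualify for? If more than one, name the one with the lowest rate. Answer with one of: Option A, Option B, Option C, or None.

Total debts = (440 + 560 + 645 + 2,850) = 4,495; DTI = 4,495/11,750 = 38.3%.
LTV = 17,000/21,500 = 79.1%.
Reserves = 6,250/440 = 14.2 months.
Option A: score 651 ≥ 620; DTI 38.3% ≤ 50%; LTV 79.1% ≤ 100%; employment 71 ≥ 24 mo → qualifies.
Option B: score 651 ≥ 620; DTI 38.3% > 36%; LTV 79.1% ≤ 85%; employment 71 ≥ 6 mo; reserves 14.2 ≥ 9 mo → does not qualify.
Option C: score 651 ≥ 600; DTI 38.3% > 36%; employment 71 ≥ 12 mo; reserves 14.2 ≥ 9 mo → does not qualify.

Option A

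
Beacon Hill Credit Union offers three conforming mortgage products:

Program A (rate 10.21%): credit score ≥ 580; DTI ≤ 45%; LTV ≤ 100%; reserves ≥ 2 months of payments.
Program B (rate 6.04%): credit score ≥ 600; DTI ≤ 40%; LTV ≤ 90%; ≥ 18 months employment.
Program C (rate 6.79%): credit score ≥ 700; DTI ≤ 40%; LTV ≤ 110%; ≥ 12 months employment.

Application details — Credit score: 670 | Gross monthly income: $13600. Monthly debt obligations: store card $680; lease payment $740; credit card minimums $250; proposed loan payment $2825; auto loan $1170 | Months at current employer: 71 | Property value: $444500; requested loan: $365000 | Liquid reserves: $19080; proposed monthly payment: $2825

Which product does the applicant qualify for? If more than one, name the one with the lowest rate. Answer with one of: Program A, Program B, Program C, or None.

Total debts = (680 + 740 + 250 + 2,825 + 1,170) = 5,665; DTI = 5,665/13,600 = 41.7%.
LTV = 365,000/444,500 = 82.1%.
Reserves = 19,080/2,825 = 6.8 months.
Program A: score 670 ≥ 580; DTI 41.7% ≤ 45%; LTV 82.1% ≤ 100%; reserves 6.8 ≥ 2 mo → qualifies.
Program B: score 670 ≥ 600; DTI 41.7% > 40%; LTV 82.1% ≤ 90%; employment 71 ≥ 18 mo → does not qualify.
Program C: score 670 < 700; DTI 41.7% > 40%; LTV 82.1% ≤ 110%; employment 71 ≥ 12 mo → does not qualify.

Program A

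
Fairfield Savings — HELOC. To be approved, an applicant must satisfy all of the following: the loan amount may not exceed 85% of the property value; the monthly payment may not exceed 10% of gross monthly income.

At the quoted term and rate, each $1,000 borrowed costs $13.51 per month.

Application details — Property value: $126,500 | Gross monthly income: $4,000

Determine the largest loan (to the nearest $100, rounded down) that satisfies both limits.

$29,600

Payment cap: 10% × $4,000 = $400/month.
At $13.51 per $1,000, that supports 400/13.51 × 1,000 ≈ $29,607 → $29,600.
LTV cap: 85% × $126,500 = $107,525 → $107,500.
Binding constraint: payment-to-income.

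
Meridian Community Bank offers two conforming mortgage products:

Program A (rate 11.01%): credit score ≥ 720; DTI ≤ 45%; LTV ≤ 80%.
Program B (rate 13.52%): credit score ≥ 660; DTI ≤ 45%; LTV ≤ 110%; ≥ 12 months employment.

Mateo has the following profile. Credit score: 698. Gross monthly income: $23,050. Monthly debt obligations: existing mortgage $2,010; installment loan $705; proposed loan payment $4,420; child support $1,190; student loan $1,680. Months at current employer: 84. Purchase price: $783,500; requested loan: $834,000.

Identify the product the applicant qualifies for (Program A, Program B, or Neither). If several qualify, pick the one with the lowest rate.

Program B

Total debts = (2,010 + 705 + 4,420 + 1,190 + 1,680) = 10,005; DTI = 10,005/23,050 = 43.4%.
LTV = 834,000/783,500 = 106.4%.
Program A: score 698 < 720; DTI 43.4% ≤ 45%; LTV 106.4% > 80% → does not qualify.
Program B: score 698 ≥ 660; DTI 43.4% ≤ 45%; LTV 106.4% ≤ 110%; employment 84 ≥ 12 mo → qualifies.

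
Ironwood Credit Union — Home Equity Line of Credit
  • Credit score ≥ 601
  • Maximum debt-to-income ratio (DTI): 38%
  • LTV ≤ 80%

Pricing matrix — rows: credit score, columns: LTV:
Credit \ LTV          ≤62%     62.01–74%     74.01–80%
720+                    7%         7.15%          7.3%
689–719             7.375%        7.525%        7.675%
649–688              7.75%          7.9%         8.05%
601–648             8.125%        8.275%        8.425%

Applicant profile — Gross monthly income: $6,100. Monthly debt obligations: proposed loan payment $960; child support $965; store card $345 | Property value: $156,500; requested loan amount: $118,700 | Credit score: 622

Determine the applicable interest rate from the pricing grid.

Credit score 622 ≥ 601; Total monthly debts = (960 + 965 + 345) = 2,270. Debt-to-income = 2,270/6,100 = 37.2% — meets 38% limit
Loan-to-value = 118,700/156,500 = 75.8% — pass (80% max)
Score 622 is in the 601–648 band; LTV 75.8% is in the 74.01–80% band → 8.425%.

8.425%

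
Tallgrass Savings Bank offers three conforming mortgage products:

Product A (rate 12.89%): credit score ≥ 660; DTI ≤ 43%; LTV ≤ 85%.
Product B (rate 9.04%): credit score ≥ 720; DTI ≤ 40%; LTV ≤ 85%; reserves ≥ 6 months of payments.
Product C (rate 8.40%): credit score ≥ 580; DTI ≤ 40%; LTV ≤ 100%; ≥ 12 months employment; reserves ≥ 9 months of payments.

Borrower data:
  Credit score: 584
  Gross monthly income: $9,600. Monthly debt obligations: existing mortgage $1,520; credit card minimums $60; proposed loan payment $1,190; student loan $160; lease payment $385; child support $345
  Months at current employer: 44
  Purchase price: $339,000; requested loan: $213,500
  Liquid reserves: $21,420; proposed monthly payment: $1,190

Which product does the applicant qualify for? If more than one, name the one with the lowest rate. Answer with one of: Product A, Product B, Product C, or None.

Total debts = (1,520 + 60 + 1,190 + 160 + 385 + 345) = 3,660; DTI = 3,660/9,600 = 38.1%.
LTV = 213,500/339,000 = 63%.
Reserves = 21,420/1,190 = 18.0 months.
Product A: score 584 < 660; DTI 38.1% ≤ 43%; LTV 63% ≤ 85% → does not qualify.
Product B: score 584 < 720; DTI 38.1% ≤ 40%; LTV 63% ≤ 85%; reserves 18.0 ≥ 6 mo → does not qualify.
Product C: score 584 ≥ 580; DTI 38.1% ≤ 40%; LTV 63% ≤ 100%; employment 44 ≥ 12 mo; reserves 18.0 ≥ 9 mo → qualifies.

Product C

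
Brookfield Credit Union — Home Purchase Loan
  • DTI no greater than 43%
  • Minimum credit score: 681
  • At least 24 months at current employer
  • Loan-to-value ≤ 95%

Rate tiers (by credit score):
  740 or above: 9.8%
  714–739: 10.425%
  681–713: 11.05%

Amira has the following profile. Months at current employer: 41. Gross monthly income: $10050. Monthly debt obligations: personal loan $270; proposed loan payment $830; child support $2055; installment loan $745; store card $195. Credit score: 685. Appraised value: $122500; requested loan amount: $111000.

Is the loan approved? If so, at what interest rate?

Approved at 11.05%

Credit score 685 ≥ 681 (meets minimum)
Employment 41 ≥ 24 months
Loan-to-value = 111,000/122,500 = 90.6% — pass (95% max)
Total monthly debts = (270 + 830 + 2,055 + 745 + 195) = 4,095. DTI = 4,095/10,050 = 40.7% ≤ 43%
All requirements met. Score 685 falls in the 681–713 tier → 11.05%.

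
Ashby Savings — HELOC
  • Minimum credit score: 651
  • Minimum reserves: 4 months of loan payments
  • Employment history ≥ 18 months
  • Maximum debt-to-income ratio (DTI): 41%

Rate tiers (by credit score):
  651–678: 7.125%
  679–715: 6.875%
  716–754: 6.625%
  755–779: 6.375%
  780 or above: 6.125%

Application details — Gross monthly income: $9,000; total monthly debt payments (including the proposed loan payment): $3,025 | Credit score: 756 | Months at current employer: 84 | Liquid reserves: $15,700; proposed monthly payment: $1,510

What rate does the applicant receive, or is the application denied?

Approved at 6.375%

Credit score 756 ≥ 651 (meets minimum)
Employment 84 ≥ 18 months
DTI: 3,025 ÷ 9,000 = 33.6%, within the 41% cap
Liquid reserves cover 15,700/1,510 = 10.4 months — ≥ 4 required
All requirements met. Score 756 falls in the 755–779 tier → 6.375%.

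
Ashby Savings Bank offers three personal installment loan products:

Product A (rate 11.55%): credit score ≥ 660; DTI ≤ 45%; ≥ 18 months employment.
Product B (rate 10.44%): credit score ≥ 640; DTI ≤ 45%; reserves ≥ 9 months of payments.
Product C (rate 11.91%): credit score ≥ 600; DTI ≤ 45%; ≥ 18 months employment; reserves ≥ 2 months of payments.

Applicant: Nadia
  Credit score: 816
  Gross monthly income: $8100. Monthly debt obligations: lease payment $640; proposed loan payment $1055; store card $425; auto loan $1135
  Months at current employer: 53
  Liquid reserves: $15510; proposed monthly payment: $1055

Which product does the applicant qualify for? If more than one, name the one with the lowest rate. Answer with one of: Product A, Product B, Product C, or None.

Total debts = (640 + 1,055 + 425 + 1,135) = 3,255; DTI = 3,255/8,100 = 40.2%.
Reserves = 15,510/1,055 = 14.7 months.
Product A: score 816 ≥ 660; DTI 40.2% ≤ 45%; employment 53 ≥ 18 mo → qualifies.
Product B: score 816 ≥ 640; DTI 40.2% ≤ 45%; reserves 14.7 ≥ 9 mo → qualifies.
Product C: score 816 ≥ 600; DTI 40.2% ≤ 45%; employment 53 ≥ 18 mo; reserves 14.7 ≥ 2 mo → qualifies.
Qualifying: Product A, Product B, Product C. Lowest rate is 10.44% → Product B.

Product B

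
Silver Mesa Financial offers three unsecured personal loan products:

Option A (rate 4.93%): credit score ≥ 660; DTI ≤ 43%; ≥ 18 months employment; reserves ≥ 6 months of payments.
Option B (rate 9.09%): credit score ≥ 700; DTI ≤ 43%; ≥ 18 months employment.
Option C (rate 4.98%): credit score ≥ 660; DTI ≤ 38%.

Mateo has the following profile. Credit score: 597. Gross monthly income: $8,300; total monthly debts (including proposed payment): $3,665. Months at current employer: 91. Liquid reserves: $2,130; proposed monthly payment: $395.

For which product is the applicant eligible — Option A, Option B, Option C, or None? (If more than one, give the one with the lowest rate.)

None

DTI = 3,665/8,300 = 44.2%.
Reserves = 2,130/395 = 5.4 months.
Option A: score 597 < 660; DTI 44.2% > 43%; employment 91 ≥ 18 mo; reserves 5.4 < 6 mo → does not qualify.
Option B: score 597 < 700; DTI 44.2% > 43%; employment 91 ≥ 18 mo → does not qualify.
Option C: score 597 < 660; DTI 44.2% > 38% → does not qualify.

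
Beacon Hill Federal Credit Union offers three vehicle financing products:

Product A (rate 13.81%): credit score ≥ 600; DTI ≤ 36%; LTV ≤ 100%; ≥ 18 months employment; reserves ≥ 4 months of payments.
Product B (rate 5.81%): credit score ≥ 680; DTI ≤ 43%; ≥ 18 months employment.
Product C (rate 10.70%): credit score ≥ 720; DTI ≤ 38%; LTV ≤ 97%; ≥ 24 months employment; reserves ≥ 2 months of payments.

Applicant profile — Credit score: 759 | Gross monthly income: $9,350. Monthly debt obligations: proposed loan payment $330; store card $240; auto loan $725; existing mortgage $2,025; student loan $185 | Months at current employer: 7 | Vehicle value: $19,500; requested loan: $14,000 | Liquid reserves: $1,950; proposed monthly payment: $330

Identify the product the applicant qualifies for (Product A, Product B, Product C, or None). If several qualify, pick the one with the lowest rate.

Total debts = (330 + 240 + 725 + 2,025 + 185) = 3,505; DTI = 3,505/9,350 = 37.5%.
LTV = 14,000/19,500 = 71.8%.
Reserves = 1,950/330 = 5.9 months.
Product A: score 759 ≥ 600; DTI 37.5% > 36%; LTV 71.8% ≤ 100%; employment 7 < 18 mo; reserves 5.9 ≥ 4 mo → does not qualify.
Product B: score 759 ≥ 680; DTI 37.5% ≤ 43%; employment 7 < 18 mo → does not qualify.
Product C: score 759 ≥ 720; DTI 37.5% ≤ 38%; LTV 71.8% ≤ 97%; employment 7 < 24 mo; reserves 5.9 ≥ 2 mo → does not qualify.

None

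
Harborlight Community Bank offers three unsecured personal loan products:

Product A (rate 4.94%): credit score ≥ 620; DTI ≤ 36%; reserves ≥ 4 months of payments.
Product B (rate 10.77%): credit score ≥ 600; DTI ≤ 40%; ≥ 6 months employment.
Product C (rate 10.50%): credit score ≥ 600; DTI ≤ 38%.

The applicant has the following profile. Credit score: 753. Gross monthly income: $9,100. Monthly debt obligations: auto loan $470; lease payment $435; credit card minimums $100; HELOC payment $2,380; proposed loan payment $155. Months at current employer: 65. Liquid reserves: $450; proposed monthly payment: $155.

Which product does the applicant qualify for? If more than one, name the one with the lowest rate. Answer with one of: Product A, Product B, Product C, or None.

Total debts = (470 + 435 + 100 + 2,380 + 155) = 3,540; DTI = 3,540/9,100 = 38.9%.
Reserves = 450/155 = 2.9 months.
Product A: score 753 ≥ 620; DTI 38.9% > 36%; reserves 2.9 < 4 mo → does not qualify.
Product B: score 753 ≥ 600; DTI 38.9% ≤ 40%; employment 65 ≥ 6 mo → qualifies.
Product C: score 753 ≥ 600; DTI 38.9% > 38% → does not qualify.

Product B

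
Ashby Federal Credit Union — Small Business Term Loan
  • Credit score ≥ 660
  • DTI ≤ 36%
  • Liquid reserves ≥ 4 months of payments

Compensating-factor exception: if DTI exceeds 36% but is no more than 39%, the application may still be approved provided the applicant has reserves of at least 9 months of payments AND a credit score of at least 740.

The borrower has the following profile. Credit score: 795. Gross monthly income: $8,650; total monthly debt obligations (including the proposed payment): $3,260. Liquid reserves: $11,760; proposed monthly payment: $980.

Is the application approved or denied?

Approved

Credit score 795 ≥ 660 (meets base)
DTI = 3,260/8,650 = 37.7% > 36% — standard DTI limit exceeded.
Reserves = 11,760/980 = 12.0 months ≥ 4
DTI 37.7% is within the 36%–39% exception band; checking compensating factors.
Override check — reserves: 12.0 mo (ok); score: 795 (ok).
Both override conditions satisfied; DTI exception granted.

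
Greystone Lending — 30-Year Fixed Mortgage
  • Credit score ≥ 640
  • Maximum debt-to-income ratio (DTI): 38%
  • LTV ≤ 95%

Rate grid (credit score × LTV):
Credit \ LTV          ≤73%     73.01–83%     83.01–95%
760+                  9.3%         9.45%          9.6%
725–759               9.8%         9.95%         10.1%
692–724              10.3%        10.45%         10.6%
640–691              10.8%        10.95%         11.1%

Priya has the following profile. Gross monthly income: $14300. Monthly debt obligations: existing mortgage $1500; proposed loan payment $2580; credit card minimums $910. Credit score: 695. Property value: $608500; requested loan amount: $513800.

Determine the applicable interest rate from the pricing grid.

Credit score 695 ≥ 640; Total monthly debts = (1,500 + 2,580 + 910) = 4,990. Debt-to-income = 4,990/14,300 = 34.9% — meets 38% limit
LTV: 513,800 ÷ 608,500 = 84.4%, within 95% cap
Credit 695 → row 692–724; LTV 84.4% → column 83.01–95%. Grid cell → 10.6%.

10.6%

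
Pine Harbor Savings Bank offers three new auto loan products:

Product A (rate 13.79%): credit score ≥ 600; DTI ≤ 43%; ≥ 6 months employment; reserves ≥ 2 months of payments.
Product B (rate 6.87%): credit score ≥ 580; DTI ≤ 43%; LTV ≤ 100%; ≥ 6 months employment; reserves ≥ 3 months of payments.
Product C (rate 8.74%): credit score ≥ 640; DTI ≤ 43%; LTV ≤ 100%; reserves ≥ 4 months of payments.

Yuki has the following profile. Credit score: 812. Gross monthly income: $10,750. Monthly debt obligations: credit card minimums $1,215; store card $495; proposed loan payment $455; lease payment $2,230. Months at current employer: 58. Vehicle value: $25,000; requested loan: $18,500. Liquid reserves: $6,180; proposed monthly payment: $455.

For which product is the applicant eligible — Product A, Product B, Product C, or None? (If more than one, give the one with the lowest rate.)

Total debts = (1,215 + 495 + 455 + 2,230) = 4,395; DTI = 4,395/10,750 = 40.9%.
LTV = 18,500/25,000 = 74%.
Reserves = 6,180/455 = 13.6 months.
Product A: score 812 ≥ 600; DTI 40.9% ≤ 43%; employment 58 ≥ 6 mo; reserves 13.6 ≥ 2 mo → qualifies.
Product B: score 812 ≥ 580; DTI 40.9% ≤ 43%; LTV 74% ≤ 100%; employment 58 ≥ 6 mo; reserves 13.6 ≥ 3 mo → qualifies.
Product C: score 812 ≥ 640; DTI 40.9% ≤ 43%; LTV 74% ≤ 100%; reserves 13.6 ≥ 4 mo → qualifies.
Qualifying: Product A, Product B, Product C. Lowest rate is 6.87% → Product B.

Product B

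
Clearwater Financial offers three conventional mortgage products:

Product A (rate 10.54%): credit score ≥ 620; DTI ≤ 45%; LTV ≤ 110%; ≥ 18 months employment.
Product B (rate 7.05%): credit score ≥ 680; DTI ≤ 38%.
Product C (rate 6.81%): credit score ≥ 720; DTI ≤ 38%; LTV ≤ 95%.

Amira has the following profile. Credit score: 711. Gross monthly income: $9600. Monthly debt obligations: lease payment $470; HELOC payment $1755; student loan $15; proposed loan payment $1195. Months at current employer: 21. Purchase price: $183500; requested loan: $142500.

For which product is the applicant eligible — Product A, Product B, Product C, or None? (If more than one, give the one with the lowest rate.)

Total debts = (470 + 1,755 + 15 + 1,195) = 3,435; DTI = 3,435/9,600 = 35.8%.
LTV = 142,500/183,500 = 77.7%.
Product A: score 711 ≥ 620; DTI 35.8% ≤ 45%; LTV 77.7% ≤ 110%; employment 21 ≥ 18 mo → qualifies.
Product B: score 711 ≥ 680; DTI 35.8% ≤ 38% → qualifies.
Product C: score 711 < 720; DTI 35.8% ≤ 38%; LTV 77.7% ≤ 95% → does not qualify.
Qualifying: Product A, Product B. Lowest rate is 7.05% → Product B.

Product B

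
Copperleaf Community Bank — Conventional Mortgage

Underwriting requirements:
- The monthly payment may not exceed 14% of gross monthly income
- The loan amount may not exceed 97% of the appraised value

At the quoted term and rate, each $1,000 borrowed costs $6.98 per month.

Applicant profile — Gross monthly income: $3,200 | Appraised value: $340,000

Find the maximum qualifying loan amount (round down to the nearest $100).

Payment cap: 14% × $3,200 = $448/month.
At $6.98 per $1,000, that supports 448/6.98 × 1,000 ≈ $64,183 → $64,100.
LTV cap: 97% × $340,000 = $329,800 → $329,800.
Binding constraint: payment-to-income.

$64,100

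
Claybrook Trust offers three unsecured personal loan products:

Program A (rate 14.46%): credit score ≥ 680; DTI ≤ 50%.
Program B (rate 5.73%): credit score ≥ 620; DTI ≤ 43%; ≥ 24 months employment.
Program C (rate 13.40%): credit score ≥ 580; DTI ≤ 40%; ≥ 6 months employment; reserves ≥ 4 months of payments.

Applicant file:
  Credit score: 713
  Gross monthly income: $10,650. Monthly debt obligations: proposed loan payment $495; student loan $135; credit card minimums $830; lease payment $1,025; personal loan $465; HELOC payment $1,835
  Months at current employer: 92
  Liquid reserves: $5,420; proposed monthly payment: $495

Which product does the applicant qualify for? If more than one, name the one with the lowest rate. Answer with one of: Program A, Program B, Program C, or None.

Program A

Total debts = (495 + 135 + 830 + 1,025 + 465 + 1,835) = 4,785; DTI = 4,785/10,650 = 44.9%.
Reserves = 5,420/495 = 10.9 months.
Program A: score 713 ≥ 680; DTI 44.9% ≤ 50% → qualifies.
Program B: score 713 ≥ 620; DTI 44.9% > 43%; employment 92 ≥ 24 mo → does not qualify.
Program C: score 713 ≥ 580; DTI 44.9% > 40%; employment 92 ≥ 6 mo; reserves 10.9 ≥ 4 mo → does not qualify.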